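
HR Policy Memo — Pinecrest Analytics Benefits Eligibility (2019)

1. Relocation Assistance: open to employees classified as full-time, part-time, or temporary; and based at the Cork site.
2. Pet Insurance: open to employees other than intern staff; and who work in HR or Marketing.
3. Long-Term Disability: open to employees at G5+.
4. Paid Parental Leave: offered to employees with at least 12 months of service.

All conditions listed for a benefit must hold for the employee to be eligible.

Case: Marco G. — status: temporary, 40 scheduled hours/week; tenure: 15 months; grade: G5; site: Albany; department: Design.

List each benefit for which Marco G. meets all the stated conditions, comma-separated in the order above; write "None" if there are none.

Relocation Assistance — status temporary ✓; site Albany ✗ (not Cork) → not eligible.
Pet Insurance — status temporary ✓ (not excluded); dept Design ✗ → not eligible.
Long-Term Disability — grade G5 ≥ G5 ✓ → eligible.
Paid Parental Leave — service 15 months ≥ 12 months ✓ → eligible.

Long-Term Disability, Paid Parental Leave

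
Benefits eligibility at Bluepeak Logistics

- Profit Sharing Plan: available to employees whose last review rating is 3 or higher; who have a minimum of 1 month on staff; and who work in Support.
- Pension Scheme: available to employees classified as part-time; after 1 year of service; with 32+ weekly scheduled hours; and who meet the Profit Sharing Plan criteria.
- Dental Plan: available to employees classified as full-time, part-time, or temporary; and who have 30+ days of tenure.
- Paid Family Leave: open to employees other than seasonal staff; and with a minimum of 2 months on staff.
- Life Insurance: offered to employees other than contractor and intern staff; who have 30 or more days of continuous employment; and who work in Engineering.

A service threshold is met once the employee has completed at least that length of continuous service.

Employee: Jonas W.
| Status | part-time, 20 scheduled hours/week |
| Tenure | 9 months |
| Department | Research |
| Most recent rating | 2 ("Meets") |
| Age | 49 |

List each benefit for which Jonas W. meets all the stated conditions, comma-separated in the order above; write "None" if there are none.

Dental Plan, Paid Family Leave

Profit Sharing Plan — rating 2 < 3 ✗ → not eligible.
Pension Scheme — status part-time ✓; service 9 months < 1 year (≈365 days) ✗ → not eligible.
Dental Plan — status part-time ✓; service 9 months ≥ 30 days ✓ → eligible.
Paid Family Leave — status part-time ✓ (not excluded); service 9 months ≥ 2 months ✓ → eligible.
Life Insurance — status part-time ✓ (not excluded); service 9 months ≥ 30 days ✓; dept Research ✗ → not eligible.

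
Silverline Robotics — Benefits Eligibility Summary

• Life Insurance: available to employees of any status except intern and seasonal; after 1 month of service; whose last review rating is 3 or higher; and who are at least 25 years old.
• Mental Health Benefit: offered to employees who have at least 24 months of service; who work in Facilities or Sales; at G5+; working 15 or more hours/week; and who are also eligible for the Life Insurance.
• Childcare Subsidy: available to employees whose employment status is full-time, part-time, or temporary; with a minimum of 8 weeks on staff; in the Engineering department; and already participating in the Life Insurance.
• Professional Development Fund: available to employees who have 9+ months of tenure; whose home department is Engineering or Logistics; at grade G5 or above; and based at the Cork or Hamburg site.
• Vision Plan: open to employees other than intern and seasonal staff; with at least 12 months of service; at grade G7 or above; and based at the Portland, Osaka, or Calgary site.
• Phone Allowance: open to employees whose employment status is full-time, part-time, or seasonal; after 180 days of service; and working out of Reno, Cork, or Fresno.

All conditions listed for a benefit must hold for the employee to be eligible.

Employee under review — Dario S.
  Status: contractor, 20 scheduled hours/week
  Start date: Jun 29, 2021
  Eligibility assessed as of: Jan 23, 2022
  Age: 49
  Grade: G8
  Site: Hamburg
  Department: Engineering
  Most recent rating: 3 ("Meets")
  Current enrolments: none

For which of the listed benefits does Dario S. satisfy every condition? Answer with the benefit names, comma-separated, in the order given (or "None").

Service from Jun 29, 2021 to Jan 23, 2022: 208 days.
Life Insurance — status contractor ✓ (not excluded); service 208 days ≥ 1 month (≈30 days) ✓; rating 3 ≥ 3 ✓; age 49 ≥ 25 ✓ → eligible.
Mental Health Benefit — service 208 days < 24 months (≈720 days) ✗ → not eligible.
Childcare Subsidy — status contractor ✗ (requires full-time, part-time, or temporary) → not eligible.
Professional Development Fund — service 208 days < 9 months (≈270 days) ✗ → not eligible.
Vision Plan — status contractor ✓ (not excluded); service 208 days < 12 months (≈360 days) ✗ → not eligible.
Phone Allowance — status contractor ✗ (requires full-time, part-time, or seasonal) → not eligible.

Life Insurance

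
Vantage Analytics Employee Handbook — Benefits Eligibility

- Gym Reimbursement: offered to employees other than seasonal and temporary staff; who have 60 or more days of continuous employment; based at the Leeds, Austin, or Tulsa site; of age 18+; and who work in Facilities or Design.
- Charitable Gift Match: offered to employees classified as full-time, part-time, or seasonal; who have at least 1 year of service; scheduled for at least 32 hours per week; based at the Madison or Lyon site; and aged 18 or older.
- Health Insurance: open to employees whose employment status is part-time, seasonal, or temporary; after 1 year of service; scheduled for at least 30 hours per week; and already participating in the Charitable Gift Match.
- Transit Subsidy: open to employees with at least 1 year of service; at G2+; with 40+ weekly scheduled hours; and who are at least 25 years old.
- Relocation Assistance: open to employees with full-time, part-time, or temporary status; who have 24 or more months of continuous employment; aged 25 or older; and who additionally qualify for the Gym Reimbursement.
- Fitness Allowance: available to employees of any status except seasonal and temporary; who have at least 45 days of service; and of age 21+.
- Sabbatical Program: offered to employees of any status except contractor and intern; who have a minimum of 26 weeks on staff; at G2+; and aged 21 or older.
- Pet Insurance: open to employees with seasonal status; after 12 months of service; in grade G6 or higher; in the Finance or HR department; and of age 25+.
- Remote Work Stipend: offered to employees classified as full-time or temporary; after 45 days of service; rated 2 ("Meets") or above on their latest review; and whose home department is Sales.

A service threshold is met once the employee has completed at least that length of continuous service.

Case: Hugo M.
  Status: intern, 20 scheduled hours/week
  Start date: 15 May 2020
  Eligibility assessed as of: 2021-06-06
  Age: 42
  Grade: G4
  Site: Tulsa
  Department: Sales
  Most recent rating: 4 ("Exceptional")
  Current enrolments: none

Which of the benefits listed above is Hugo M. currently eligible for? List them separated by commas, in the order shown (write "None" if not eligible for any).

Fitness Allowance

Service from 15 May 2020 to 2021-06-06: 387 days.
Gym Reimbursement — status intern ✓ (not excluded); service 387 days ≥ 60 days ✓; site Tulsa ✓; age 42 ≥ 18 ✓; dept Sales ✗ → not eligible.
Charitable Gift Match — status intern ✗ (requires full-time, part-time, or seasonal) → not eligible.
Health Insurance — status intern ✗ (requires part-time, seasonal, or temporary) → not eligible.
Transit Subsidy — service 387 days ≥ 1 year (≈365 days) ✓; grade G4 ≥ G2 ✓; 20 hrs/wk < 40 ✗ → not eligible.
Relocation Assistance — status intern ✗ (requires full-time, part-time, or temporary) → not eligible.
Fitness Allowance — status intern ✓ (not excluded); service 387 days ≥ 45 days ✓; age 42 ≥ 21 ✓ → eligible.
Sabbatical Program — status intern ✗ (excluded) → not eligible.
Pet Insurance — status intern ✗ (requires seasonal) → not eligible.
Remote Work Stipend — status intern ✗ (requires full-time or temporary) → not eligible.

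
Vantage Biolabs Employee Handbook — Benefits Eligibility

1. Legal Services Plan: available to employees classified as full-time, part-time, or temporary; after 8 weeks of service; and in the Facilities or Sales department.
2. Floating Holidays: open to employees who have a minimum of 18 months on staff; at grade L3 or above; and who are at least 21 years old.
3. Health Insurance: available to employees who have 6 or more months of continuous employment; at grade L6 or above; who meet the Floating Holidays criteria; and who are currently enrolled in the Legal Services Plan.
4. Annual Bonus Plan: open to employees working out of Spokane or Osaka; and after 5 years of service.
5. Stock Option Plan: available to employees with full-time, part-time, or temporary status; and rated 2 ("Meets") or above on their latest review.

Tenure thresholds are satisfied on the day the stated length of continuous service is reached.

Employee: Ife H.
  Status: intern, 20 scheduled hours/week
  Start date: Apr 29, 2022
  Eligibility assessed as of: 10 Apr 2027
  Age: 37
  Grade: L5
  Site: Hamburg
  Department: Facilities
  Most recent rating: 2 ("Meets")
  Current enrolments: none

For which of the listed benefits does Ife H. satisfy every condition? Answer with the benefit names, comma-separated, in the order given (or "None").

Service from Apr 29, 2022 to 10 Apr 2027: 1807 days.
Legal Services Plan — status intern ✗ (requires full-time, part-time, or temporary) → not eligible.
Floating Holidays — service 1807 days ≥ 18 months (≈540 days) ✓; grade L5 ≥ L3 ✓; age 37 ≥ 21 ✓ → eligible.
Health Insurance — service 1807 days ≥ 6 months (≈180 days) ✓; grade L5 < L6 ✗ → not eligible.
Annual Bonus Plan — site Hamburg ✗ (not Spokane or Osaka) → not eligible.
Stock Option Plan — status intern ✗ (requires full-time, part-time, or temporary) → not eligible.

Floating Holidays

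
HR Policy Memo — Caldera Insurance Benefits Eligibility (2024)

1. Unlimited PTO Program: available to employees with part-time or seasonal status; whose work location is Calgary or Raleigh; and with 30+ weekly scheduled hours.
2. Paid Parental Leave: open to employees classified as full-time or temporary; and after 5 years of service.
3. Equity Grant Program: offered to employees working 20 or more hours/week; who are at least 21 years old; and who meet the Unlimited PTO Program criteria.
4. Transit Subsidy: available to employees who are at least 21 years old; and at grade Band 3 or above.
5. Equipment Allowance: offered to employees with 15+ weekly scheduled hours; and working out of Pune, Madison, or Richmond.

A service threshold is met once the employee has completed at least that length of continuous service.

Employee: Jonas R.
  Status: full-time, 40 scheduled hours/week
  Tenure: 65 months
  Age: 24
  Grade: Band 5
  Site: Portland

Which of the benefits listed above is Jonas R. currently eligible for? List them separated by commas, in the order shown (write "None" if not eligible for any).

Unlimited PTO Program — status full-time ✗ (requires part-time or seasonal) → not eligible.
Paid Parental Leave — status full-time ✓; service 65 months ≥ 5 years (≈1825 days) ✓ → eligible.
Equity Grant Program — 40 hrs/wk ≥ 20 ✓; age 24 ≥ 21 ✓; not eligible for Unlimited PTO Program ✗ → not eligible.
Transit Subsidy — age 24 ≥ 21 ✓; grade Band 5 ≥ Band 3 ✓ → eligible.
Equipment Allowance — 40 hrs/wk ≥ 15 ✓; site Portland ✗ (not Pune, Madison, or Richmond) → not eligible.

Paid Parental Leave, Transit Subsidy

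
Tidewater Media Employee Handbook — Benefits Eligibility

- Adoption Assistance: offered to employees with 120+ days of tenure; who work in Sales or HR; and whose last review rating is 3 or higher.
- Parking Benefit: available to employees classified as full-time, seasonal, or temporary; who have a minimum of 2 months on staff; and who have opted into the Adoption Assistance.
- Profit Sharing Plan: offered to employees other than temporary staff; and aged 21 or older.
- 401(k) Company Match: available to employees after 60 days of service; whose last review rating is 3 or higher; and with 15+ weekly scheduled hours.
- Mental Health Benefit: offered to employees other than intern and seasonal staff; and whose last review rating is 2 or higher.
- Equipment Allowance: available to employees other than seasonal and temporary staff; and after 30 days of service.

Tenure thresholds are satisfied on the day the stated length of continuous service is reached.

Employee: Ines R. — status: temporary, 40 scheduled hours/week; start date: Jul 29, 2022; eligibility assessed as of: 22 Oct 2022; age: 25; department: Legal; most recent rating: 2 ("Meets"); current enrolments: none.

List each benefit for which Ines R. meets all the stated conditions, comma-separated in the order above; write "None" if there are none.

Service from Jul 29, 2022 to 22 Oct 2022: 85 days.
Adoption Assistance — service 85 days < 120 days ✗ → not eligible.
Parking Benefit — status temporary ✓; service 85 days ≥ 2 months (≈60 days) ✓; not enrolled in Adoption Assistance ✗ → not eligible.
Profit Sharing Plan — status temporary ✗ (excluded) → not eligible.
401(k) Company Match — service 85 days ≥ 60 days ✓; rating 2 < 3 ✗ → not eligible.
Mental Health Benefit — status temporary ✓ (not excluded); rating 2 ≥ 2 ✓ → eligible.
Equipment Allowance — status temporary ✗ (excluded) → not eligible.

Mental Health Benefit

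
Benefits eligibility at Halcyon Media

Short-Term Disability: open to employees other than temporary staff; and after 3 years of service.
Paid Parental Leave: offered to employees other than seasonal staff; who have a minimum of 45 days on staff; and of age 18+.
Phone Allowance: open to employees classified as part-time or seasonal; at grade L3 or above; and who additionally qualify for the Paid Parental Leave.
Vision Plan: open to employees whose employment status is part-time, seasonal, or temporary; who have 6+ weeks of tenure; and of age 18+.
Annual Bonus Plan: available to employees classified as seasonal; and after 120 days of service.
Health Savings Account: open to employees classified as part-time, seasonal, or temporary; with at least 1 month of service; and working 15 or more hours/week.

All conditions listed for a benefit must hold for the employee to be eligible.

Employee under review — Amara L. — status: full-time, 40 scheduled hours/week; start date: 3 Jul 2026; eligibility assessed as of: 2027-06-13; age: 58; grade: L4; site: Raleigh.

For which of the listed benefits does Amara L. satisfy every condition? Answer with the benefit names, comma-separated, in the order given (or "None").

Service from 3 Jul 2026 to 2027-06-13: 345 days.
Short-Term Disability — status full-time ✓ (not excluded); service 345 days < 3 years (≈1095 days) ✗ → not eligible.
Paid Parental Leave — status full-time ✓ (not excluded); service 345 days ≥ 45 days ✓; age 58 ≥ 18 ✓ → eligible.
Phone Allowance — status full-time ✗ (requires part-time or seasonal) → not eligible.
Vision Plan — status full-time ✗ (requires part-time, seasonal, or temporary) → not eligible.
Annual Bonus Plan — status full-time ✗ (requires seasonal) → not eligible.
Health Savings Account — status full-time ✗ (requires part-time, seasonal, or temporary) → not eligible.

Paid Parental Leave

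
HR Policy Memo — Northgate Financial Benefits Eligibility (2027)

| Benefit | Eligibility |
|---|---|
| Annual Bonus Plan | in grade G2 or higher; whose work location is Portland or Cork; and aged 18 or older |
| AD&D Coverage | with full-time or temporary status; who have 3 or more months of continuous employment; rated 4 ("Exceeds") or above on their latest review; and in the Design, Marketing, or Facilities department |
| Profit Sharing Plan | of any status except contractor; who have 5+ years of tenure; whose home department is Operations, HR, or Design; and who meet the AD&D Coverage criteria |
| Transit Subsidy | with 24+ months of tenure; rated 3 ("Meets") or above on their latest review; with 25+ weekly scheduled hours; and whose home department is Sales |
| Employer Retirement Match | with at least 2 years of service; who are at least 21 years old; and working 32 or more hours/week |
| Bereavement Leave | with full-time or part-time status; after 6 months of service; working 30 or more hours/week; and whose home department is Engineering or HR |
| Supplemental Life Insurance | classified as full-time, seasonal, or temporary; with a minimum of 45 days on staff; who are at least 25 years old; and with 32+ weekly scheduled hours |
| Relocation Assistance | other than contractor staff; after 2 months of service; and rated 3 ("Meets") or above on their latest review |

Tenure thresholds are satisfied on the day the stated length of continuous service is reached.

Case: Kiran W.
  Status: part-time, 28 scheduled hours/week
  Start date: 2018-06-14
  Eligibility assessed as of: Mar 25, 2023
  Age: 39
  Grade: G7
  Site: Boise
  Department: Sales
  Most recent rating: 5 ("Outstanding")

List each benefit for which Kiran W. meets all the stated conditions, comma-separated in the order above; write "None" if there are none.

Service from 2018-06-14 to Mar 25, 2023: 1745 days.
Annual Bonus Plan — grade G7 ≥ G2 ✓; site Boise ✗ (not Portland or Cork) → not eligible.
AD&D Coverage — status part-time ✗ (requires full-time or temporary) → not eligible.
Profit Sharing Plan — status part-time ✓ (not excluded); service 1745 days < 5 years (≈1825 days) ✗ → not eligible.
Transit Subsidy — service 1745 days ≥ 24 months (≈720 days) ✓; rating 5 ≥ 3 ✓; 28 hrs/wk ≥ 25 ✓; dept Sales ✓ → eligible.
Employer Retirement Match — service 1745 days ≥ 2 years (≈730 days) ✓; age 39 ≥ 21 ✓; 28 hrs/wk < 32 ✗ → not eligible.
Bereavement Leave — status part-time ✓; service 1745 days ≥ 6 months (≈180 days) ✓; 28 hrs/wk < 30 ✗ → not eligible.
Supplemental Life Insurance — status part-time ✗ (requires full-time, seasonal, or temporary) → not eligible.
Relocation Assistance — status part-time ✓ (not excluded); service 1745 days ≥ 2 months (≈60 days) ✓; rating 5 ≥ 3 ✓ → eligible.

Transit Subsidy, Relocation Assistance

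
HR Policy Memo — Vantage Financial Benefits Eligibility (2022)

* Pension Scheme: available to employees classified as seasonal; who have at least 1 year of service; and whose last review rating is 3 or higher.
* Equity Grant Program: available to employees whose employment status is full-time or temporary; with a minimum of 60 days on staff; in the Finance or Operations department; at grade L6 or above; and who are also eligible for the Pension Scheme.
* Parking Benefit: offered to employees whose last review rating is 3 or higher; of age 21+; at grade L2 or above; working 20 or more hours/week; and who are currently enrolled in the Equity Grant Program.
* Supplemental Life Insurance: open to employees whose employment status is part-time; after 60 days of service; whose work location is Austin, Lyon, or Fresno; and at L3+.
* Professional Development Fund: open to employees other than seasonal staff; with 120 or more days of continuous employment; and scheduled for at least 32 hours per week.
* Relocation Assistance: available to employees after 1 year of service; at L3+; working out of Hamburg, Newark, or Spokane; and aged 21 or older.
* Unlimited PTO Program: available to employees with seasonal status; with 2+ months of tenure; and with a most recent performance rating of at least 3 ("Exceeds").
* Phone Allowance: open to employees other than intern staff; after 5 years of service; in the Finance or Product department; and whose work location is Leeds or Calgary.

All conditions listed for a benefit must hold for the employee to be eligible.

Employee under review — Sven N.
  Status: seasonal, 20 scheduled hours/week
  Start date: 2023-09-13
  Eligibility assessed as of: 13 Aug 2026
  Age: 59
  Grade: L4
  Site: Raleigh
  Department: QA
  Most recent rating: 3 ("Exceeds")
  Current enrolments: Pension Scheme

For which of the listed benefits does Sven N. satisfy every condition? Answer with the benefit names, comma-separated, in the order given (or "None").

Service from 2023-09-13 to 13 Aug 2026: 1065 days.
Pension Scheme — status seasonal ✓; service 1065 days ≥ 1 year (≈365 days) ✓; rating 3 ≥ 3 ✓ → eligible.
Equity Grant Program — status seasonal ✗ (requires full-time or temporary) → not eligible.
Parking Benefit — rating 3 ≥ 3 ✓; age 59 ≥ 21 ✓; grade L4 ≥ L2 ✓; 20 hrs/wk ≥ 20 ✓; not enrolled in Equity Grant Program ✗ → not eligible.
Supplemental Life Insurance — status seasonal ✗ (requires part-time) → not eligible.
Professional Development Fund — status seasonal ✗ (excluded) → not eligible.
Relocation Assistance — service 1065 days ≥ 1 year (≈365 days) ✓; grade L4 ≥ L3 ✓; site Raleigh ✗ (not Hamburg, Newark, or Spokane) → not eligible.
Unlimited PTO Program — status seasonal ✓; service 1065 days ≥ 2 months (≈60 days) ✓; rating 3 ≥ 3 ✓ → eligible.
Phone Allowance — status seasonal ✓ (not excluded); service 1065 days < 5 years (≈1825 days) ✗ → not eligible.

Pension Scheme, Unlimited PTO Program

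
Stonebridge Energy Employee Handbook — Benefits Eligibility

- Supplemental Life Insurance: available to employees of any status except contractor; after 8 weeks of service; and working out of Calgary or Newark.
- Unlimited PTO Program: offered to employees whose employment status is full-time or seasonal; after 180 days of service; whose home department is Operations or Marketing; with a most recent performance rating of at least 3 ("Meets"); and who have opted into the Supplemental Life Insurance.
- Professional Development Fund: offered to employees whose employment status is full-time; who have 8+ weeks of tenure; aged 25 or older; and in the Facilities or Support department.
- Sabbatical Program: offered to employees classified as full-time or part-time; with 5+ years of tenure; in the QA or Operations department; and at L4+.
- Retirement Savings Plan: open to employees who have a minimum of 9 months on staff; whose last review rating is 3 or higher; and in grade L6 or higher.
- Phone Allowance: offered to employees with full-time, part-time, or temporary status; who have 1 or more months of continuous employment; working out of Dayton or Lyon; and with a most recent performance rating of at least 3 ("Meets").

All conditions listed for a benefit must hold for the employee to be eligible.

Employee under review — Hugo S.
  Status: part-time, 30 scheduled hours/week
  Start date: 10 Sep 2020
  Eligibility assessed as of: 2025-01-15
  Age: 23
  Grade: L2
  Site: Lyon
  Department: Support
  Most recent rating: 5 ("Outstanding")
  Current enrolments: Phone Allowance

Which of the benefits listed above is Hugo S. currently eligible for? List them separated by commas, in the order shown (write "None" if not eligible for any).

Phone Allowance

Service from 10 Sep 2020 to 2025-01-15: 1588 days.
Supplemental Life Insurance — status part-time ✓ (not excluded); service 1588 days ≥ 8 weeks (≈56 days) ✓; site Lyon ✗ (not Calgary or Newark) → not eligible.
Unlimited PTO Program — status part-time ✗ (requires full-time or seasonal) → not eligible.
Professional Development Fund — status part-time ✗ (requires full-time) → not eligible.
Sabbatical Program — status part-time ✓; service 1588 days < 5 years (≈1825 days) ✗ → not eligible.
Retirement Savings Plan — service 1588 days ≥ 9 months (≈270 days) ✓; rating 5 ≥ 3 ✓; grade L2 < L6 ✗ → not eligible.
Phone Allowance — status part-time ✓; service 1588 days ≥ 1 month (≈30 days) ✓; site Lyon ✓; rating 5 ≥ 3 ✓ → eligible.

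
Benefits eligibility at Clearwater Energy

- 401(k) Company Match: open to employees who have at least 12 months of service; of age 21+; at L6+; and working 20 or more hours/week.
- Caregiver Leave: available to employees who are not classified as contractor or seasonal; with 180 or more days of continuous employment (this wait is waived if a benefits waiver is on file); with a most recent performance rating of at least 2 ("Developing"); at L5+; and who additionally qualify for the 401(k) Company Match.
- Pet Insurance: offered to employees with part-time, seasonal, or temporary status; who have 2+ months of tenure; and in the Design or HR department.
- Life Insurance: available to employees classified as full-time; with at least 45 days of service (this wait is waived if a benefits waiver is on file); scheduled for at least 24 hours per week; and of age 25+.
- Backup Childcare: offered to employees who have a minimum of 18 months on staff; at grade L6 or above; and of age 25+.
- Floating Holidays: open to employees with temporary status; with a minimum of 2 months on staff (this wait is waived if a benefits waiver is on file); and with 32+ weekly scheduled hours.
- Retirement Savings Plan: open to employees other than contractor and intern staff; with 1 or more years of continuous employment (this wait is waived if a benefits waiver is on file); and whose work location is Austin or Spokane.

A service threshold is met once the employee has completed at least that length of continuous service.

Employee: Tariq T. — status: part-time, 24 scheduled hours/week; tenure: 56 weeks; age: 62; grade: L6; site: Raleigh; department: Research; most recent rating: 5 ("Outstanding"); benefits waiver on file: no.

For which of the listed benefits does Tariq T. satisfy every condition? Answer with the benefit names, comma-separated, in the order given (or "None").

401(k) Company Match — service 56 weeks ≥ 12 months (≈360 days) ✓; age 62 ≥ 21 ✓; grade L6 ≥ L6 ✓; 24 hrs/wk ≥ 20 ✓ → eligible.
Caregiver Leave — status part-time ✓ (not excluded); no waiver, service 56 weeks ≥ 180 days ✓; rating 5 ≥ 2 ✓; grade L6 ≥ L5 ✓; eligible for 401(k) Company Match ✓ → eligible.
Pet Insurance — status part-time ✓; service 56 weeks ≥ 2 months (≈60 days) ✓; dept Research ✗ → not eligible.
Life Insurance — status part-time ✗ (requires full-time) → not eligible.
Backup Childcare — service 56 weeks < 18 months (≈540 days) ✗ → not eligible.
Floating Holidays — status part-time ✗ (requires temporary) → not eligible.
Retirement Savings Plan — status part-time ✓ (not excluded); no waiver, service 56 weeks ≥ 1 year (≈365 days) ✓; site Raleigh ✗ (not Austin or Spokane) → not eligible.

401(k) Company Match, Caregiver Leave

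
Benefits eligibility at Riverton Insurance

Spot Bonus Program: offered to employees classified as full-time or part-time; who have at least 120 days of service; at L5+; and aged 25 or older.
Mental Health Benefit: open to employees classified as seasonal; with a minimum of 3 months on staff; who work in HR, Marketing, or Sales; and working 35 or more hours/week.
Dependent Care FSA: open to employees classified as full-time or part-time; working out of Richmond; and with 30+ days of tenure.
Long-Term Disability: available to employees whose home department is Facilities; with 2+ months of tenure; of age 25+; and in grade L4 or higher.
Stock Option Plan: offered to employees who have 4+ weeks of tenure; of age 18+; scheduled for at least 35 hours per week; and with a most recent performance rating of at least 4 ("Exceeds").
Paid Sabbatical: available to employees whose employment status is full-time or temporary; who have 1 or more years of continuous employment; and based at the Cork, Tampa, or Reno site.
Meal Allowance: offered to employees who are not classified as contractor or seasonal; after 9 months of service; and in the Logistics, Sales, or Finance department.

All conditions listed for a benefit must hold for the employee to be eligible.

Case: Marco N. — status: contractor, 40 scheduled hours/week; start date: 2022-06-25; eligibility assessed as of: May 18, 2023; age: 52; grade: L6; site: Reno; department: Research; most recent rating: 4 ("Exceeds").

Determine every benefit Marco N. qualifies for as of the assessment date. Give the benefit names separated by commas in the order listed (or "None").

Stock Option Plan

Service from 2022-06-25 to May 18, 2023: 327 days.
Spot Bonus Program — status contractor ✗ (requires full-time or part-time) → not eligible.
Mental Health Benefit — status contractor ✗ (requires seasonal) → not eligible.
Dependent Care FSA — status contractor ✗ (requires full-time or part-time) → not eligible.
Long-Term Disability — dept Research ✗ → not eligible.
Stock Option Plan — service 327 days ≥ 4 weeks (≈28 days) ✓; age 52 ≥ 18 ✓; 40 hrs/wk ≥ 35 ✓; rating 4 ≥ 4 ✓ → eligible.
Paid Sabbatical — status contractor ✗ (requires full-time or temporary) → not eligible.
Meal Allowance — status contractor ✗ (excluded) → not eligible.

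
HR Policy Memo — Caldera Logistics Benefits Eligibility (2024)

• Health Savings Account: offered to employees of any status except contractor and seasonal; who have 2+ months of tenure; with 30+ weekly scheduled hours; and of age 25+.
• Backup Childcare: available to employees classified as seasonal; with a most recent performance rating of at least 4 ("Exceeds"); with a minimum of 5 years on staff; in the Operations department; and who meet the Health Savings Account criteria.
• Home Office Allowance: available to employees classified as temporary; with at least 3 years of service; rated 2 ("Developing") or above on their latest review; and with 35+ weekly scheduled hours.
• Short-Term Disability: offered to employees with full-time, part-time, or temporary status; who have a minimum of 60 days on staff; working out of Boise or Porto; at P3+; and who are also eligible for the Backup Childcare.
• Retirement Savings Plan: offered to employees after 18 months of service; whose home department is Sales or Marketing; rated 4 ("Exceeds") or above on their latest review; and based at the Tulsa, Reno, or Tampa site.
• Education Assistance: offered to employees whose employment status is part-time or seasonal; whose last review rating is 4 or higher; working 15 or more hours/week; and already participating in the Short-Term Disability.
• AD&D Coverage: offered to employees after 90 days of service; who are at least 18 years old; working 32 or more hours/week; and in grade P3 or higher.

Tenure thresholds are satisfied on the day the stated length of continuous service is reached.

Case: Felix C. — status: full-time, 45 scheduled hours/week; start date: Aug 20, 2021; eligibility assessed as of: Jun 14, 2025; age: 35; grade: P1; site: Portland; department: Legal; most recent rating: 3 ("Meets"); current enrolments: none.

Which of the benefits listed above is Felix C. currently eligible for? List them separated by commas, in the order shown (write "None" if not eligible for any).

Service from Aug 20, 2021 to Jun 14, 2025: 1394 days.
Health Savings Account — status full-time ✓ (not excluded); service 1394 days ≥ 2 months (≈60 days) ✓; 45 hrs/wk ≥ 30 ✓; age 35 ≥ 25 ✓ → eligible.
Backup Childcare — status full-time ✗ (requires seasonal) → not eligible.
Home Office Allowance — status full-time ✗ (requires temporary) → not eligible.
Short-Term Disability — status full-time ✓; service 1394 days ≥ 60 days ✓; site Portland ✗ (not Boise or Porto) → not eligible.
Retirement Savings Plan — service 1394 days ≥ 18 months (≈540 days) ✓; dept Legal ✗ → not eligible.
Education Assistance — status full-time ✗ (requires part-time or seasonal) → not eligible.
AD&D Coverage — service 1394 days ≥ 90 days ✓; age 35 ≥ 18 ✓; 45 hrs/wk ≥ 32 ✓; grade P1 < P3 ✗ → not eligible.

Health Savings Account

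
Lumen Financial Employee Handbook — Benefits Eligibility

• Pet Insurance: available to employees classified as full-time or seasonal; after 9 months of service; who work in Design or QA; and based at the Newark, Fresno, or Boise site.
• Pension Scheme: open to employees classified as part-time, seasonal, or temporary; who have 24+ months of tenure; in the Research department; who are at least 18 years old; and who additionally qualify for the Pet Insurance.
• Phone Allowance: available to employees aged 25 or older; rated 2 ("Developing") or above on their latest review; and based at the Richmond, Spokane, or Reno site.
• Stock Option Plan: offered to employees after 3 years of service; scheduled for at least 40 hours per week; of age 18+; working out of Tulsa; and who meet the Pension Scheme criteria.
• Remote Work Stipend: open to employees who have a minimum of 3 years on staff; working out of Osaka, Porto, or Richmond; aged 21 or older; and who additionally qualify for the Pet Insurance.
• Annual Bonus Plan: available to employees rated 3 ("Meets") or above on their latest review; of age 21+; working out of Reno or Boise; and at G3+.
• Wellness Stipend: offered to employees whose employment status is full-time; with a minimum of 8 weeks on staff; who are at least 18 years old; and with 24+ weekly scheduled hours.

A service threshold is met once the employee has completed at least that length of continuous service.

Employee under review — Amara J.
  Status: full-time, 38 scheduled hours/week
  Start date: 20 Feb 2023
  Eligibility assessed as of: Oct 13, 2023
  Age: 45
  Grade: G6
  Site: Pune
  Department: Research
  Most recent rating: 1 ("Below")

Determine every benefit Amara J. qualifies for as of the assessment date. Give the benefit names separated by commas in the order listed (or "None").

Wellness Stipend

Service from 20 Feb 2023 to Oct 13, 2023: 235 days.
Pet Insurance — status full-time ✓; service 235 days < 9 months (≈270 days) ✗ → not eligible.
Pension Scheme — status full-time ✗ (requires part-time, seasonal, or temporary) → not eligible.
Phone Allowance — age 45 ≥ 25 ✓; rating 1 < 2 ✗ → not eligible.
Stock Option Plan — service 235 days < 3 years (≈1095 days) ✗ → not eligible.
Remote Work Stipend — service 235 days < 3 years (≈1095 days) ✗ → not eligible.
Annual Bonus Plan — rating 1 < 3 ✗ → not eligible.
Wellness Stipend — status full-time ✓; service 235 days ≥ 8 weeks (≈56 days) ✓; age 45 ≥ 18 ✓; 38 hrs/wk ≥ 24 ✓ → eligible.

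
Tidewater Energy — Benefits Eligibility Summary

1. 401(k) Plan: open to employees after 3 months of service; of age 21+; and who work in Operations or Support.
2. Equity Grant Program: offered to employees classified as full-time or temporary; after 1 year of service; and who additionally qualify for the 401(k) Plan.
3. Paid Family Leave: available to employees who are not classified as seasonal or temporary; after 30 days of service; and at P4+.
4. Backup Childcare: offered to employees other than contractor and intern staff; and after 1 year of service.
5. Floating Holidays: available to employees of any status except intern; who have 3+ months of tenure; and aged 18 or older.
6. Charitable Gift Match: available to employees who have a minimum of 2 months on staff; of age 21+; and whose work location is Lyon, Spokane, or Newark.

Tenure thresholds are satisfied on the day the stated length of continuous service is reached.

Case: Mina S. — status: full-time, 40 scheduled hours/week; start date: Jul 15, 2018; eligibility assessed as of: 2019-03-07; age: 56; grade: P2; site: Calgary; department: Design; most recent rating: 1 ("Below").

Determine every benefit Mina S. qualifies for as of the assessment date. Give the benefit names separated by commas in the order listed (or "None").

Floating Holidays

Service from Jul 15, 2018 to 2019-03-07: 235 days.
401(k) Plan — service 235 days ≥ 3 months (≈90 days) ✓; age 56 ≥ 21 ✓; dept Design ✗ → not eligible.
Equity Grant Program — status full-time ✓; service 235 days < 1 year (≈365 days) ✗ → not eligible.
Paid Family Leave — status full-time ✓ (not excluded); service 235 days ≥ 30 days ✓; grade P2 < P4 ✗ → not eligible.
Backup Childcare — status full-time ✓ (not excluded); service 235 days < 1 year (≈365 days) ✗ → not eligible.
Floating Holidays — status full-time ✓ (not excluded); service 235 days ≥ 3 months (≈90 days) ✓; age 56 ≥ 18 ✓ → eligible.
Charitable Gift Match — service 235 days ≥ 2 months (≈60 days) ✓; age 56 ≥ 21 ✓; site Calgary ✗ (not Lyon, Spokane, or Newark) → not eligible.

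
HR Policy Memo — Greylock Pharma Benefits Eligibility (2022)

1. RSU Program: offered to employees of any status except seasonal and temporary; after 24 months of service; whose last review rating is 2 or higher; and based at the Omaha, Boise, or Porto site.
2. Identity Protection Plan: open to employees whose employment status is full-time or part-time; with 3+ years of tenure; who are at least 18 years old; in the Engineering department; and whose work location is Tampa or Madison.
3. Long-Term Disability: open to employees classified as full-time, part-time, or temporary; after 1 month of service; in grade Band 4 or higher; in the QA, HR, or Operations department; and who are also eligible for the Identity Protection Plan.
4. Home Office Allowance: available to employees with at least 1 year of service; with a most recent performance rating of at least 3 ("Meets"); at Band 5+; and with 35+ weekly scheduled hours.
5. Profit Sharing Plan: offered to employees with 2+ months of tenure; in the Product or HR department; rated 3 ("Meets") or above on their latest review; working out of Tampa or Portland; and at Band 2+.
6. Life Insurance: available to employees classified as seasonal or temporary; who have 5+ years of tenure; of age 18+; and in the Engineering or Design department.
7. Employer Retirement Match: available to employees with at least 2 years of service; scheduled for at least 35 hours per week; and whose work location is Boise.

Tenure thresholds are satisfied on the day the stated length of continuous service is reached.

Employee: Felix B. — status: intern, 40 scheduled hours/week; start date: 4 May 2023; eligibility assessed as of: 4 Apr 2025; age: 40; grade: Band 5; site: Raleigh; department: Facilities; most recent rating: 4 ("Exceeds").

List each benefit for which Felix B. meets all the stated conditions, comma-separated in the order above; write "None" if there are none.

Service from 4 May 2023 to 4 Apr 2025: 701 days.
RSU Program — status intern ✓ (not excluded); service 701 days < 24 months (≈720 days) ✗ → not eligible.
Identity Protection Plan — status intern ✗ (requires full-time or part-time) → not eligible.
Long-Term Disability — status intern ✗ (requires full-time, part-time, or temporary) → not eligible.
Home Office Allowance — service 701 days ≥ 1 year (≈365 days) ✓; rating 4 ≥ 3 ✓; grade Band 5 ≥ Band 5 ✓; 40 hrs/wk ≥ 35 ✓ → eligible.
Profit Sharing Plan — service 701 days ≥ 2 months (≈60 days) ✓; dept Facilities ✗ → not eligible.
Life Insurance — status intern ✗ (requires seasonal or temporary) → not eligible.
Employer Retirement Match — service 701 days < 2 years (≈730 days) ✗ → not eligible.

Home Office Allowance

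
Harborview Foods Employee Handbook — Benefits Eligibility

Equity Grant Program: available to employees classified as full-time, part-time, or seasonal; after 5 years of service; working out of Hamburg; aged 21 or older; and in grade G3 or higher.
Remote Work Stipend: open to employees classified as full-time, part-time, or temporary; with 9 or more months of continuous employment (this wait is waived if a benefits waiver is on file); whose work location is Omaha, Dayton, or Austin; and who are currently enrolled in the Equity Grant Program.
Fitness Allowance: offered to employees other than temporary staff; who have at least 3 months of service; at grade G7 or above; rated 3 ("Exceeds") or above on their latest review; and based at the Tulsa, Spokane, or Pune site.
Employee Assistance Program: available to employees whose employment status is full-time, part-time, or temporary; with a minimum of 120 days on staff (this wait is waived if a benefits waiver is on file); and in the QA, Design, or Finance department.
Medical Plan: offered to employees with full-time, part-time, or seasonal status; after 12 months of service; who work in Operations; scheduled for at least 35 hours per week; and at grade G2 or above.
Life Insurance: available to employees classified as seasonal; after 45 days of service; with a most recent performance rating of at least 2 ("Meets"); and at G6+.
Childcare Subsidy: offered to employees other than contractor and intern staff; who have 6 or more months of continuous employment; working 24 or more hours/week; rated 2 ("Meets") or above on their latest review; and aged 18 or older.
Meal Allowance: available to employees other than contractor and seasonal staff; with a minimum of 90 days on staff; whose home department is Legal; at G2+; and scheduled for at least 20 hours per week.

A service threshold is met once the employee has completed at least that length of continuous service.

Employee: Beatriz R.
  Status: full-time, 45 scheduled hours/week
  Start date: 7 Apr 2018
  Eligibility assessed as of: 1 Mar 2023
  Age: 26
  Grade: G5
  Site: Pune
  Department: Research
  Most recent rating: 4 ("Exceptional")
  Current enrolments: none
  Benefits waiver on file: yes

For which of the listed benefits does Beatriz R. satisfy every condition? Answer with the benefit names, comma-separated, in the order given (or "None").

Service from 7 Apr 2018 to 1 Mar 2023: 1789 days.
Equity Grant Program — status full-time ✓; service 1789 days < 5 years (≈1825 days) ✗ → not eligible.
Remote Work Stipend — status full-time ✓; benefits waiver on file ✓; site Pune ✗ (not Omaha, Dayton, or Austin) → not eligible.
Fitness Allowance — status full-time ✓ (not excluded); service 1789 days ≥ 3 months (≈90 days) ✓; grade G5 < G7 ✗ → not eligible.
Employee Assistance Program — status full-time ✓; benefits waiver on file ✓; dept Research ✗ → not eligible.
Medical Plan — status full-time ✓; service 1789 days ≥ 12 months (≈360 days) ✓; dept Research ✗ → not eligible.
Life Insurance — status full-time ✗ (requires seasonal) → not eligible.
Childcare Subsidy — status full-time ✓ (not excluded); service 1789 days ≥ 6 months (≈180 days) ✓; 45 hrs/wk ≥ 24 ✓; rating 4 ≥ 2 ✓; age 26 ≥ 18 ✓ → eligible.
Meal Allowance — status full-time ✓ (not excluded); service 1789 days ≥ 90 days ✓; dept Research ✗ → not eligible.

Childcare Subsidy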